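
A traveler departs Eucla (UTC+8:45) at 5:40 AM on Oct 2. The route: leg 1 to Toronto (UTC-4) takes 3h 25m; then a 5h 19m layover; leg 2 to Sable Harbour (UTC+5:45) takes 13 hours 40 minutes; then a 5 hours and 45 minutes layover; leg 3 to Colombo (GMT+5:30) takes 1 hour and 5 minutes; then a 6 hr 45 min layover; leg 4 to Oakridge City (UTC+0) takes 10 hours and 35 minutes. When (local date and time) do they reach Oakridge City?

7:29 PM on Oct 3

Convert departure to UTC: 5:40 AM − 8:45 = 8:55 PM UTC on Oct 1.
Add 3 hours and 25 minutes leg 1 → 12:20 AM UTC (Oct 2).
Add 5 hours and 19 minutes layover in Toronto → 5:39 AM UTC.
Add 13 hours 40 minutes leg 2 → 7:19 PM UTC.
Add 5 hours and 45 minutes layover in Sable Harbour → 1:04 AM UTC (Oct 3).
Add 1 hour 5 minutes leg 3 → 2:09 AM UTC.
Add 6 hours and 45 minutes layover in Colombo → 8:54 AM UTC.
Add 10 hours and 35 minutes leg 4 → 7:29 PM UTC.
Oakridge City is UTC+0, so local arrival is the same: 7:29 PM on Oct 3.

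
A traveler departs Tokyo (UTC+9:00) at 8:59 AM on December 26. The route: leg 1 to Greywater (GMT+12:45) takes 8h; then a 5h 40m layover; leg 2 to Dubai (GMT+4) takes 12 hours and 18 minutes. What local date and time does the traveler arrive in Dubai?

5:57 AM on Dec 27

Convert departure to UTC: 8:59 AM − 9:00 = 11:59 PM UTC on Dec 25.
Add 8 hours leg 1 → 7:59 AM UTC (Dec 26).
Add 5 hours 40 minutes layover in Greywater → 1:39 PM UTC.
Add 12 hours 18 minutes leg 2 → 1:57 AM UTC (Dec 27).
Dubai is UTC+4:00, so local arrival = 1:57 AM + 4:00 = 5:57 AM on Dec 27.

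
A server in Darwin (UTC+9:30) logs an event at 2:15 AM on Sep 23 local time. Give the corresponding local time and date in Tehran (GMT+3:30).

8:15 PM on September 22

Tehran is 6:00 behind Darwin.
Shift by the zone difference: 2:15 AM − 6:00 = 8:15 PM on Sep 22 in Tehran.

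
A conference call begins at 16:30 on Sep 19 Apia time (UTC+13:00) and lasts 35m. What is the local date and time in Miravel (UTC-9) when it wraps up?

19:05 on September 18

Convert start to UTC: 16:30 − 13:00 = 03:30 UTC on Sep 19.
Add 35 minutes duration → 04:05 UTC.
Miravel is UTC−9:00, so local end time = 04:05 − 9:00 = 19:05 on Sep 18.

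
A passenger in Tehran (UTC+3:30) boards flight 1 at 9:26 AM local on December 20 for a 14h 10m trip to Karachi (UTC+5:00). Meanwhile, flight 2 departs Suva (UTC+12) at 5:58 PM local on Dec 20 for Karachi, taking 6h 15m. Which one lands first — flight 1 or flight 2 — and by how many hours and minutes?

the second, by 7 hours 53 minutes

Flight 1 in UTC: 9:26 AM − 3:30 = 5:56 AM on Dec 20.
+14 hours and 10 minutes → arrive 8:06 PM UTC on Dec 20.
Flight 2 in UTC: 5:58 PM − 12:00 = 5:58 AM on Dec 20.
+6 hours and 15 minutes → arrive 12:13 PM UTC on Dec 20.
Flight 2 lands earlier by 7 hours 53 minutes.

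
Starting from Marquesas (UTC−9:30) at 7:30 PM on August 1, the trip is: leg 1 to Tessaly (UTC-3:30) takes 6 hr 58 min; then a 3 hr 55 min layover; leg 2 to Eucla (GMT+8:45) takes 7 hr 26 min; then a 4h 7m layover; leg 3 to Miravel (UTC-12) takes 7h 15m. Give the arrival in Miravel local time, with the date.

10:41 PM on August 2

Convert departure to UTC: 7:30 PM + 9:30 = 5:00 AM UTC on Aug 2.
Add 6 hours 58 minutes leg 1 → 11:58 AM UTC.
Add 3 hours 55 minutes layover in Tessaly → 3:53 PM UTC.
Add 7 hours 26 minutes leg 2 → 11:19 PM UTC.
Add 4 hours 7 minutes layover in Eucla → 3:26 AM UTC (Aug 3).
Add 7 hours and 15 minutes leg 3 → 10:41 AM UTC.
Miravel is UTC−12:00, so local arrival = 10:41 AM − 12:00 = 10:41 PM on Aug 2.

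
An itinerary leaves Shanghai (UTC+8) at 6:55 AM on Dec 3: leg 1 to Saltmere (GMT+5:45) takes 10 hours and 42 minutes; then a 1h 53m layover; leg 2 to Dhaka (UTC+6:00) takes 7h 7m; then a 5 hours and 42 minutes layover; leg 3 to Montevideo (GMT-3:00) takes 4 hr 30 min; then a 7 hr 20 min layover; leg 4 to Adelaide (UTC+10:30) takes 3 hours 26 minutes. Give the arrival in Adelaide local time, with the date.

2:05 AM on Dec 5

Convert departure to UTC: 6:55 AM − 8:00 = 10:55 PM UTC on Dec 2.
Add 10 hours 42 minutes leg 1 → 9:37 AM UTC (Dec 3).
Add 1 hour and 53 minutes layover in Saltmere → 11:30 AM UTC.
Add 7 hours 7 minutes leg 2 → 6:37 PM UTC.
Add 5 hours and 42 minutes layover in Dhaka → 12:19 AM UTC (Dec 4).
Add 4 hours and 30 minutes leg 3 → 4:49 AM UTC.
Add 7 hours 20 minutes layover in Montevideo → 12:09 PM UTC.
Add 3 hours 26 minutes leg 4 → 3:35 PM UTC.
Adelaide is UTC+10:30, so local arrival = 3:35 PM + 10:30 = 2:05 AM on Dec 5.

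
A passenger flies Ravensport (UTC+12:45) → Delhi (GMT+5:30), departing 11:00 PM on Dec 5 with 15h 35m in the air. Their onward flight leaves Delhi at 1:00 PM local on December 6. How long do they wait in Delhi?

5 hours 40 minutes

Convert departure to UTC: 11:00 PM − 12:45 = 10:15 AM UTC on Dec 5.
Add 15 hours and 35 minutes flight time → 1:50 AM UTC (Dec 6).
Delhi is UTC+5:30, so local arrival = 1:50 AM + 5:30 = 7:20 AM on Dec 6.
Layover = 1:00 PM − 7:20 AM = 5 hours 40 minutes.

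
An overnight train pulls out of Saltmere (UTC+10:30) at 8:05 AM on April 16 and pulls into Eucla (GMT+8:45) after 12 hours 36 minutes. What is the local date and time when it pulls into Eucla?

6:56 PM on Apr 16

Eucla is 1:45 behind Saltmere.
After 12 hours and 36 minutes it is 8:41 PM in Saltmere.
Shift by the zone difference: 8:41 PM − 1:45 = 6:56 PM on Apr 16 in Eucla.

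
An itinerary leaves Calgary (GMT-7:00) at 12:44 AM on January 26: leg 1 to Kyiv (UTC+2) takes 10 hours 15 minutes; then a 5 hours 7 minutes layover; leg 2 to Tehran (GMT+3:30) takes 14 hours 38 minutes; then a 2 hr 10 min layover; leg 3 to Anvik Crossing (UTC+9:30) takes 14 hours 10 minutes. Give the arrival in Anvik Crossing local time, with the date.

3:34 PM on January 28

Convert departure to UTC: 12:44 AM + 7:00 = 7:44 AM UTC on Jan 26.
Add 10 hours 15 minutes leg 1 → 5:59 PM UTC.
Add 5 hours 7 minutes layover in Kyiv → 11:06 PM UTC.
Add 14 hours 38 minutes leg 2 → 1:44 PM UTC (Jan 27).
Add 2 hours 10 minutes layover in Tehran → 3:54 PM UTC.
Add 14 hours 10 minutes leg 3 → 6:04 AM UTC (Jan 28).
Anvik Crossing is UTC+9:30, so local arrival = 6:04 AM + 9:30 = 3:34 PM on Jan 28.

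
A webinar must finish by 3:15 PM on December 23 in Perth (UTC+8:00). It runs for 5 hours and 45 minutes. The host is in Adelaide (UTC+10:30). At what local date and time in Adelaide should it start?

12:00 PM on December 23

Target end time in UTC: 3:15 PM − 8:00 = 7:15 AM on Dec 23.
Subtract 5 hours and 45 minutes → start 1:30 AM UTC on Dec 23.
Adelaide is UTC+10:30: 1:30 AM + 10:30 = 12:00 PM on Dec 23.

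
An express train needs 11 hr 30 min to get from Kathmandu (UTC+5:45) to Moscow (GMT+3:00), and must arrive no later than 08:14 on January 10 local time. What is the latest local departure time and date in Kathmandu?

Target arrival in UTC: 08:14 − 3:00 = 05:14 on Jan 10.
Subtract 11 hours and 30 minutes → departure 17:44 UTC on Jan 9.
Kathmandu is UTC+5:45: 17:44 + 5:45 = 23:29 on Jan 9.

23:29 on January 9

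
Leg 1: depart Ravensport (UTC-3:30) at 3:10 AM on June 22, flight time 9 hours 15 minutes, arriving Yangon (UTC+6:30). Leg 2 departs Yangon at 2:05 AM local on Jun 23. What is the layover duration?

3 hours 40 minutes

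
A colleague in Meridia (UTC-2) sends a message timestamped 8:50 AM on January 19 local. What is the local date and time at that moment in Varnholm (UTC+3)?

In UTC: 8:50 AM + 2:00 = 10:50 AM on Jan 19.
Varnholm is UTC+3:00: 10:50 AM + 3:00 = 1:50 PM on Jan 19.

1:50 PM on January 19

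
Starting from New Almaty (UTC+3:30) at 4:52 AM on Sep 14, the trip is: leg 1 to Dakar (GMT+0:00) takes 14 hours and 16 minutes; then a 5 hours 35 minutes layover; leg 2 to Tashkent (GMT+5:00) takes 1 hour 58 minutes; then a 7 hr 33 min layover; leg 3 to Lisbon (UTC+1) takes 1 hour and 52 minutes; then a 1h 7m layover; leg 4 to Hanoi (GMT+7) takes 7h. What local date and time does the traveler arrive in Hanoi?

Convert departure to UTC: 4:52 AM − 3:30 = 1:22 AM UTC on Sep 14.
Add 14 hours and 16 minutes leg 1 → 3:38 PM UTC.
Add 5 hours 35 minutes layover in Dakar → 9:13 PM UTC.
Add 1 hour and 58 minutes leg 2 → 11:11 PM UTC.
Add 7 hours and 33 minutes layover in Tashkent → 6:44 AM UTC (Sep 15).
Add 1 hour and 52 minutes leg 3 → 8:36 AM UTC.
Add 1 hour and 7 minutes layover in Lisbon → 9:43 AM UTC.
Add 7 hours leg 4 → 4:43 PM UTC.
Hanoi is UTC+7:00, so local arrival = 4:43 PM + 7:00 = 11:43 PM on Sep 15.

11:43 PM on September 15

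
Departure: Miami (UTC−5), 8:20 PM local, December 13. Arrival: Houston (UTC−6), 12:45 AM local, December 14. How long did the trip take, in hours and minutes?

Houston is 1:00 behind Miami.
Clock-face elapsed time (ignoring zones) is 4 hours 25 minutes.
Actual elapsed = 4 hours 25 minutes + 1:00 = 5 hours 25 minutes.

5 hours 25 minutes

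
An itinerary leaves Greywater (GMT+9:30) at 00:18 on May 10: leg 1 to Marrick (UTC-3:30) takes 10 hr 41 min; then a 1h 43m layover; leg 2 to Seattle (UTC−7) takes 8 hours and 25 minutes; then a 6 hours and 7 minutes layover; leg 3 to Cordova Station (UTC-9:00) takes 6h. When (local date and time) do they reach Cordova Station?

Convert departure to UTC: 00:18 − 9:30 = 14:48 UTC on May 9.
Add 10 hours 41 minutes leg 1 → 01:29 UTC (May 10).
Add 1 hour and 43 minutes layover in Marrick → 03:12 UTC.
Add 8 hours and 25 minutes leg 2 → 11:37 UTC.
Add 6 hours and 7 minutes layover in Seattle → 17:44 UTC.
Add 6 hours leg 3 → 23:44 UTC.
Cordova Station is UTC−9:00, so local arrival = 23:44 − 9:00 = 14:44 on May 10.

14:44 on May 10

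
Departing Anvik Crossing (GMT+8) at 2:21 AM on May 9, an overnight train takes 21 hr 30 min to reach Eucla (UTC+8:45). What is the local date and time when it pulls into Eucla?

12:36 AM on May 10

Convert departure to UTC: 2:21 AM − 8:00 = 6:21 PM UTC on May 8.
Add 21 hours and 30 minutes travel time → 3:51 PM UTC (May 9).
Eucla is UTC+8:45, so local arrival = 3:51 PM + 8:45 = 12:36 AM on May 10.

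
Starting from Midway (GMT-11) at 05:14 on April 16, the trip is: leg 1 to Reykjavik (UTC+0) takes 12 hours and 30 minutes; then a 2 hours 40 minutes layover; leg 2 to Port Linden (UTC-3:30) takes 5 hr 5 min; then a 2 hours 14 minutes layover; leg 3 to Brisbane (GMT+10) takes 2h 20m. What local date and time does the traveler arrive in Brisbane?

03:03 on April 18

Convert departure to UTC: 05:14 + 11:00 = 16:14 UTC on Apr 16.
Add 12 hours 30 minutes leg 1 → 04:44 UTC (Apr 17).
Add 2 hours and 40 minutes layover in Reykjavik → 07:24 UTC.
Add 5 hours and 5 minutes leg 2 → 12:29 UTC.
Add 2 hours and 14 minutes layover in Port Linden → 14:43 UTC.
Add 2 hours 20 minutes leg 3 → 17:03 UTC.
Brisbane is UTC+10:00, so local arrival = 17:03 + 10:00 = 03:03 on Apr 18.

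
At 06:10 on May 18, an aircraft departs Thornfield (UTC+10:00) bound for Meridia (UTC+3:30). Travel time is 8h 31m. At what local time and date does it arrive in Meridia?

Convert departure to UTC: 06:10 − 10:00 = 20:10 UTC on May 17.
Add 8 hours 31 minutes travel time → 04:41 UTC (May 18).
Meridia is UTC+3:30, so local arrival = 04:41 + 3:30 = 08:11 on May 18.

08:11 on May 18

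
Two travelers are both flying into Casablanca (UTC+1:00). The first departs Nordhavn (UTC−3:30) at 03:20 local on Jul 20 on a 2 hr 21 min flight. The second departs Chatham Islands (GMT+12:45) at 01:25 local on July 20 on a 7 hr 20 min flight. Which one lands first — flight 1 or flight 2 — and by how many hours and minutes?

Flight 1 in UTC: 03:20 + 3:30 = 06:50 on Jul 20.
+2 hours 21 minutes → arrive 09:11 UTC on Jul 20.
Flight 2 in UTC: 01:25 − 12:45 = 12:40 on Jul 19.
+7 hours and 20 minutes → arrive 20:00 UTC on Jul 19.
Flight 2 lands earlier by 13 hours 11 minutes.

the second, by 13 hours 11 minutes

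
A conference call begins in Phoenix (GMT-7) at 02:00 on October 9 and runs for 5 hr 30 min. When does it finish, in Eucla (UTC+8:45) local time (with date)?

23:15 on Oct 9

Convert start to UTC: 02:00 + 7:00 = 09:00 UTC on Oct 9.
Add 5 hours 30 minutes duration → 14:30 UTC.
Eucla is UTC+8:45, so local end time = 14:30 + 8:45 = 23:15 on Oct 9.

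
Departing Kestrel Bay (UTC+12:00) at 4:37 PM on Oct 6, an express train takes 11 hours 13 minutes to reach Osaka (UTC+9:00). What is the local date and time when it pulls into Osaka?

12:50 AM on October 7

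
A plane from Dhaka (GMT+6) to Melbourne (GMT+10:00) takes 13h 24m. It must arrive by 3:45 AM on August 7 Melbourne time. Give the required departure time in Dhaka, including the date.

10:21 AM on August 6

Target arrival in UTC: 3:45 AM − 10:00 = 5:45 PM on Aug 6.
Subtract 13 hours 24 minutes → departure 4:21 AM UTC on Aug 6.
Dhaka is UTC+6:00: 4:21 AM + 6:00 = 10:21 AM on Aug 6.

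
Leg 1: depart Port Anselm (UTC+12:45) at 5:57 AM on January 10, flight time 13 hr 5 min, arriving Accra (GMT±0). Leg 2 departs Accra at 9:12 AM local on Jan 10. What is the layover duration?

2 hours 55 minutes

Convert departure to UTC: 5:57 AM − 12:45 = 5:12 PM UTC on Jan 9.
Add 13 hours and 5 minutes flight time → 6:17 AM UTC (Jan 10).
Accra is UTC+0, so local arrival is the same: 6:17 AM on Jan 10.
Layover = 9:12 AM − 6:17 AM = 2 hours 55 minutes.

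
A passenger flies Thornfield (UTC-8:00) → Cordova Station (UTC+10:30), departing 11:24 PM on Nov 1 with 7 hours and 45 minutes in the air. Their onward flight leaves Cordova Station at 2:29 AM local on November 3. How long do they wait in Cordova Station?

Convert departure to UTC: 11:24 PM + 8:00 = 7:24 AM UTC on Nov 2.
Add 7 hours and 45 minutes flight time → 3:09 PM UTC.
Cordova Station is UTC+10:30, so local arrival = 3:09 PM + 10:30 = 1:39 AM on Nov 3.
Layover = 2:29 AM − 1:39 AM = 50 minutes.

50 minutes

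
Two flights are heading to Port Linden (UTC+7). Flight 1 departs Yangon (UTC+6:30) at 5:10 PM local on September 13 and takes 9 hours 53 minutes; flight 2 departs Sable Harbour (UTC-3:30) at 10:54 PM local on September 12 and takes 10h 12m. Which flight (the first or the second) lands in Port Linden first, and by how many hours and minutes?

Flight 1 in UTC: 5:10 PM − 6:30 = 10:40 AM on Sep 13.
+9 hours 53 minutes → arrive 8:33 PM UTC on Sep 13.
Flight 2 in UTC: 10:54 PM + 3:30 = 2:24 AM on Sep 13.
+10 hours and 12 minutes → arrive 12:36 PM UTC on Sep 13.
Flight 2 lands earlier by 7 hours 57 minutes.

the second, by 7 hours 57 minutes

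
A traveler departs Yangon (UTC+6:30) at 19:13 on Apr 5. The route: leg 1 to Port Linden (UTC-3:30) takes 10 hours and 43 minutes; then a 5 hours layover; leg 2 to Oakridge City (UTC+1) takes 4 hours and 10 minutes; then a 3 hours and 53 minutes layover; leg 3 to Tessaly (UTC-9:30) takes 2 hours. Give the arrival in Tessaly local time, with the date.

04:59 on April 6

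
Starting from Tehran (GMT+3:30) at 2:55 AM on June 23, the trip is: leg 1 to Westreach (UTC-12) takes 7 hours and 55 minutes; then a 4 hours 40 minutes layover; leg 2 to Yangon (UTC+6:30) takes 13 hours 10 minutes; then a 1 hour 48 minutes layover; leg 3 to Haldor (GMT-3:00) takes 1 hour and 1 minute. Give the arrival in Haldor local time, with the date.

Convert departure to UTC: 2:55 AM − 3:30 = 11:25 PM UTC on Jun 22.
Add 7 hours 55 minutes leg 1 → 7:20 AM UTC (Jun 23).
Add 4 hours and 40 minutes layover in Westreach → 12:00 PM UTC.
Add 13 hours 10 minutes leg 2 → 1:10 AM UTC (Jun 24).
Add 1 hour 48 minutes layover in Yangon → 2:58 AM UTC.
Add 1 hour and 1 minute leg 3 → 3:59 AM UTC.
Haldor is UTC−3:00, so local arrival = 3:59 AM − 3:00 = 12:59 AM on Jun 24.

12:59 AM on Jun 24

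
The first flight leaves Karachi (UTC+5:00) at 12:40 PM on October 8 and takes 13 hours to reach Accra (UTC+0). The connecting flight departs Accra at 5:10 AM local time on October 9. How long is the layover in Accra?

Convert departure to UTC: 12:40 PM − 5:00 = 7:40 AM UTC on Oct 8.
Add 13 hours flight time → 8:40 PM UTC.
Accra is UTC+0, so local arrival is the same: 8:40 PM on Oct 8.
Layover = 5:10 AM − 8:40 PM (+1 day) = 8 hours 30 minutes.

8 hours 30 minutes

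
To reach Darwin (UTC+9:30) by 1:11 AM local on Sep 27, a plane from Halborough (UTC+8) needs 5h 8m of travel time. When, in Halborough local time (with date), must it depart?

Target arrival in UTC: 1:11 AM − 9:30 = 3:41 PM on Sep 26.
Subtract 5 hours 8 minutes → departure 10:33 AM UTC on Sep 26.
Halborough is UTC+8:00: 10:33 AM + 8:00 = 6:33 PM on Sep 26.

6:33 PM on September 26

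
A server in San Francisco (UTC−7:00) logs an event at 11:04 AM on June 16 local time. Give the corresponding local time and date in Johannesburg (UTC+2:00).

In UTC: 11:04 AM + 7:00 = 6:04 PM on Jun 16.
Johannesburg is UTC+2:00: 6:04 PM + 2:00 = 8:04 PM on Jun 16.

8:04 PM on June 16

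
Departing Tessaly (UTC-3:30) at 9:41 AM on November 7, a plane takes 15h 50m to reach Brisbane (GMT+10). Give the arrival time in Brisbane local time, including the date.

Convert departure to UTC: 9:41 AM + 3:30 = 1:11 PM UTC on Nov 7.
Add 15 hours and 50 minutes travel time → 5:01 AM UTC (Nov 8).
Brisbane is UTC+10:00, so local arrival = 5:01 AM + 10:00 = 3:01 PM on Nov 8.

3:01 PM on Nov 8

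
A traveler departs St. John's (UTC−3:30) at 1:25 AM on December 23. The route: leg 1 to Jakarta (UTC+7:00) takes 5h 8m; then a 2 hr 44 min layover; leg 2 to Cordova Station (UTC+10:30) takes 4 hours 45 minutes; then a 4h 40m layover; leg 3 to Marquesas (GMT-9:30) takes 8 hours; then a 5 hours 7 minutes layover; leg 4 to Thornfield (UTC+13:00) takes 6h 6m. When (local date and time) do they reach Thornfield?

Convert departure to UTC: 1:25 AM + 3:30 = 4:55 AM UTC on Dec 23.
Add 5 hours and 8 minutes leg 1 → 10:03 AM UTC.
Add 2 hours 44 minutes layover in Jakarta → 12:47 PM UTC.
Add 4 hours 45 minutes leg 2 → 5:32 PM UTC.
Add 4 hours and 40 minutes layover in Cordova Station → 10:12 PM UTC.
Add 8 hours leg 3 → 6:12 AM UTC (Dec 24).
Add 5 hours and 7 minutes layover in Marquesas → 11:19 AM UTC.
Add 6 hours and 6 minutes leg 4 → 5:25 PM UTC.
Thornfield is UTC+13:00, so local arrival = 5:25 PM + 13:00 = 6:25 AM on Dec 25.

6:25 AM on December 25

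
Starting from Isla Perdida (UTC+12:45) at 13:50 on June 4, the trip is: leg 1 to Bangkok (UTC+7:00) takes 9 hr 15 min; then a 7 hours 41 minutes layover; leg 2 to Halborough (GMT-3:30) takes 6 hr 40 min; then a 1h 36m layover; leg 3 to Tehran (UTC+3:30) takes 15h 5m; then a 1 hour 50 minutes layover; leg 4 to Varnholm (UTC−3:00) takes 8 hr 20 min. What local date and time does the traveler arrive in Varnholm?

00:32 on Jun 6

Convert departure to UTC: 13:50 − 12:45 = 01:05 UTC on Jun 4.
Add 9 hours and 15 minutes leg 1 → 10:20 UTC.
Add 7 hours and 41 minutes layover in Bangkok → 18:01 UTC.
Add 6 hours and 40 minutes leg 2 → 00:41 UTC (Jun 5).
Add 1 hour 36 minutes layover in Halborough → 02:17 UTC.
Add 15 hours 5 minutes leg 3 → 17:22 UTC.
Add 1 hour and 50 minutes layover in Tehran → 19:12 UTC.
Add 8 hours 20 minutes leg 4 → 03:32 UTC (Jun 6).
Varnholm is UTC−3:00, so local arrival = 03:32 − 3:00 = 00:32 on Jun 6.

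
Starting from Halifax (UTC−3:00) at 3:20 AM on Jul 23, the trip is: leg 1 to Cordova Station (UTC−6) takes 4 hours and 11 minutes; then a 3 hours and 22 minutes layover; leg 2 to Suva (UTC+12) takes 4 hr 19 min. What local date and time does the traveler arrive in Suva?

6:12 AM on July 24

Convert departure to UTC: 3:20 AM + 3:00 = 6:20 AM UTC on Jul 23.
Add 4 hours and 11 minutes leg 1 → 10:31 AM UTC.
Add 3 hours and 22 minutes layover in Cordova Station → 1:53 PM UTC.
Add 4 hours and 19 minutes leg 2 → 6:12 PM UTC.
Suva is UTC+12:00, so local arrival = 6:12 PM + 12:00 = 6:12 AM on Jul 24.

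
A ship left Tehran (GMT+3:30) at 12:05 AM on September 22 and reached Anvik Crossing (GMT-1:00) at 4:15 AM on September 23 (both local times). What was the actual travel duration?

Anvik Crossing is 4:30 behind Tehran.
Clock-face elapsed time (ignoring zones) is 28 hours 10 minutes.
Actual elapsed = 28 hours 10 minutes + 4:30 = 32 hours 40 minutes.

32 hours 40 minutes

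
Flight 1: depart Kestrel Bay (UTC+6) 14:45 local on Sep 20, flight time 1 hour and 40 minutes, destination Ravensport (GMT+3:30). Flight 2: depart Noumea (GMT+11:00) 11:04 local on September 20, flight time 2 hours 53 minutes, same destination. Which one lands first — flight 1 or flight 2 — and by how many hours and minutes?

the second, by 7 hours 28 minutes

Flight 1 in UTC: 14:45 − 6:00 = 08:45 on Sep 20.
+1 hour and 40 minutes → arrive 10:25 UTC on Sep 20.
Flight 2 in UTC: 11:04 − 11:00 = 00:04 on Sep 20.
+2 hours and 53 minutes → arrive 02:57 UTC on Sep 20.
Flight 2 lands earlier by 7 hours 28 minutes.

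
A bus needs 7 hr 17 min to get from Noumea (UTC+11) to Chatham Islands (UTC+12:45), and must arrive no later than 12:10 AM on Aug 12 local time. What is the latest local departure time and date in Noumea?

3:08 PM on August 11

Target arrival in UTC: 12:10 AM − 12:45 = 11:25 AM on Aug 11.
Subtract 7 hours 17 minutes → departure 4:08 AM UTC on Aug 11.
Noumea is UTC+11:00: 4:08 AM + 11:00 = 3:08 PM on Aug 11.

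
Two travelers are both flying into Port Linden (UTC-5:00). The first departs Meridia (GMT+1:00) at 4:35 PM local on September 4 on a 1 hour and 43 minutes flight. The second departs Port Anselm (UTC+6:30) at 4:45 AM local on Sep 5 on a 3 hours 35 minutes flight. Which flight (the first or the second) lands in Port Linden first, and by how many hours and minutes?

the first, by 8 hours 32 minutes

Flight 1 in UTC: 4:35 PM − 1:00 = 3:35 PM on Sep 4.
+1 hour 43 minutes → arrive 5:18 PM UTC on Sep 4.
Flight 2 in UTC: 4:45 AM − 6:30 = 10:15 PM on Sep 4.
+3 hours 35 minutes → arrive 1:50 AM UTC on Sep 5.
Flight 1 lands earlier by 8 hours 32 minutes.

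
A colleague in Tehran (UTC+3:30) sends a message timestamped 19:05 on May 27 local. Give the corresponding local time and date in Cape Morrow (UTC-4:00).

Cape Morrow is 7:30 behind Tehran.
Shift by the zone difference: 19:05 − 7:30 = 11:35 on May 27 in Cape Morrow.

11:35 on May 27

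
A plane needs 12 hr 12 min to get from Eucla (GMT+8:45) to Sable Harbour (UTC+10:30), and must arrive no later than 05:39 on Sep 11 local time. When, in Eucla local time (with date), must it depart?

Target arrival in UTC: 05:39 − 10:30 = 19:09 on Sep 10.
Subtract 12 hours and 12 minutes → departure 06:57 UTC on Sep 10.
Eucla is UTC+8:45: 06:57 + 8:45 = 15:42 on Sep 10.

15:42 on Sep 10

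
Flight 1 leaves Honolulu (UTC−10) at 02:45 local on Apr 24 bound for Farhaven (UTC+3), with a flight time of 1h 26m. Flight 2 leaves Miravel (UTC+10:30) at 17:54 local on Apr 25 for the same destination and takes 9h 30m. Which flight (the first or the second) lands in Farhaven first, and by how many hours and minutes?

the first, by 26 hours 43 minutes

Flight 1 in UTC: 02:45 + 10:00 = 12:45 on Apr 24.
+1 hour and 26 minutes → arrive 14:11 UTC on Apr 24.
Flight 2 in UTC: 17:54 − 10:30 = 07:24 on Apr 25.
+9 hours 30 minutes → arrive 16:54 UTC on Apr 25.
Flight 1 lands earlier by 26 hours 43 minutes.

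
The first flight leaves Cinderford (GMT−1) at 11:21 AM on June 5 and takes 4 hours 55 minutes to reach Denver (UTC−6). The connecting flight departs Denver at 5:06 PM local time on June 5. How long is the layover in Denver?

5 hours 50 minutes

Convert departure to UTC: 11:21 AM + 1:00 = 12:21 PM UTC on Jun 5.
Add 4 hours 55 minutes flight time → 5:16 PM UTC.
Denver is UTC−6:00, so local arrival = 5:16 PM − 6:00 = 11:16 AM on Jun 5.
Layover = 5:06 PM − 11:16 AM = 5 hours 50 minutes.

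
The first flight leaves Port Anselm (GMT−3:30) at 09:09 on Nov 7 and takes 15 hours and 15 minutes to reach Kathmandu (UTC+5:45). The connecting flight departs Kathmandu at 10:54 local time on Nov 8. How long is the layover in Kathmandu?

Convert departure to UTC: 09:09 + 3:30 = 12:39 UTC on Nov 7.
Add 15 hours 15 minutes flight time → 03:54 UTC (Nov 8).
Kathmandu is UTC+5:45, so local arrival = 03:54 + 5:45 = 09:39 on Nov 8.
Layover = 10:54 − 09:39 = 1 hour 15 minutes.

1 hour 15 minutes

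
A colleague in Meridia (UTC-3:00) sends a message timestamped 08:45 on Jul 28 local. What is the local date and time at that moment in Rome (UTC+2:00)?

13:45 on Jul 28

In UTC: 08:45 + 3:00 = 11:45 on Jul 28.
Rome is UTC+2:00: 11:45 + 2:00 = 13:45 on Jul 28.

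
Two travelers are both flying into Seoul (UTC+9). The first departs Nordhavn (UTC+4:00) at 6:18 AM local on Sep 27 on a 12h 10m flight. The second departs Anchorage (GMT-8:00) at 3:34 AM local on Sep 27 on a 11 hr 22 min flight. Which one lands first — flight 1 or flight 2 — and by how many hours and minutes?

Flight 1 in UTC: 6:18 AM − 4:00 = 2:18 AM on Sep 27.
+12 hours and 10 minutes → arrive 2:28 PM UTC on Sep 27.
Flight 2 in UTC: 3:34 AM + 8:00 = 11:34 AM on Sep 27.
+11 hours and 22 minutes → arrive 10:56 PM UTC on Sep 27.
Flight 1 lands earlier by 8 hours 28 minutes.

the first, by 8 hours 28 minutes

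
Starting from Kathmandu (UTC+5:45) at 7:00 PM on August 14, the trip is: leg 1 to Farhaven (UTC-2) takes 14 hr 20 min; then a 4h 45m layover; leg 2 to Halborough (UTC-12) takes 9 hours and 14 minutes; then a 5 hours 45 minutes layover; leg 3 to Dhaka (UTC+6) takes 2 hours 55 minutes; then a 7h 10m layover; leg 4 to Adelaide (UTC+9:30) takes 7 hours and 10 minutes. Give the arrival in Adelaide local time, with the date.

2:04 AM on August 17

Convert departure to UTC: 7:00 PM − 5:45 = 1:15 PM UTC on Aug 14.
Add 14 hours 20 minutes leg 1 → 3:35 AM UTC (Aug 15).
Add 4 hours and 45 minutes layover in Farhaven → 8:20 AM UTC.
Add 9 hours and 14 minutes leg 2 → 5:34 PM UTC.
Add 5 hours 45 minutes layover in Halborough → 11:19 PM UTC.
Add 2 hours 55 minutes leg 3 → 2:14 AM UTC (Aug 16).
Add 7 hours and 10 minutes layover in Dhaka → 9:24 AM UTC.
Add 7 hours 10 minutes leg 4 → 4:34 PM UTC.
Adelaide is UTC+9:30, so local arrival = 4:34 PM + 9:30 = 2:04 AM on Aug 17.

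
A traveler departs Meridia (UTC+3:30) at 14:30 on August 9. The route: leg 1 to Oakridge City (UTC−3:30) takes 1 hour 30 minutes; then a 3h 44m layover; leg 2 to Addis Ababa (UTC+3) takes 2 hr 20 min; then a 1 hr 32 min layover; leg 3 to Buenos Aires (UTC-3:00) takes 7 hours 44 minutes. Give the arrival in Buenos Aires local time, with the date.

00:50 on Aug 10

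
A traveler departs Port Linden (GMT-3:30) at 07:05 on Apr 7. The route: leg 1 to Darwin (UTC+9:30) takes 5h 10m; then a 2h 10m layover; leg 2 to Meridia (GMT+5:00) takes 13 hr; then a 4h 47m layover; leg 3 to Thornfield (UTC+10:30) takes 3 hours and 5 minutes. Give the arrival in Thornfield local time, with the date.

01:17 on Apr 9

Convert departure to UTC: 07:05 + 3:30 = 10:35 UTC on Apr 7.
Add 5 hours 10 minutes leg 1 → 15:45 UTC.
Add 2 hours 10 minutes layover in Darwin → 17:55 UTC.
Add 13 hours leg 2 → 06:55 UTC (Apr 8).
Add 4 hours 47 minutes layover in Meridia → 11:42 UTC.
Add 3 hours 5 minutes leg 3 → 14:47 UTC.
Thornfield is UTC+10:30, so local arrival = 14:47 + 10:30 = 01:17 on Apr 9.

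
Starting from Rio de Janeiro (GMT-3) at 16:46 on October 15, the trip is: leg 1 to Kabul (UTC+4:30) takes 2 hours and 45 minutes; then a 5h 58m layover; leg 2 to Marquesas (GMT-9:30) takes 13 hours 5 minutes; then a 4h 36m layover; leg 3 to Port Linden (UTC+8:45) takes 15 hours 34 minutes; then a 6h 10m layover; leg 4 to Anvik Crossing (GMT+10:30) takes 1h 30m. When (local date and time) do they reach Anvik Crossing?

07:54 on Oct 18

Convert departure to UTC: 16:46 + 3:00 = 19:46 UTC on Oct 15.
Add 2 hours and 45 minutes leg 1 → 22:31 UTC.
Add 5 hours and 58 minutes layover in Kabul → 04:29 UTC (Oct 16).
Add 13 hours 5 minutes leg 2 → 17:34 UTC.
Add 4 hours and 36 minutes layover in Marquesas → 22:10 UTC.
Add 15 hours 34 minutes leg 3 → 13:44 UTC (Oct 17).
Add 6 hours 10 minutes layover in Port Linden → 19:54 UTC.
Add 1 hour 30 minutes leg 4 → 21:24 UTC.
Anvik Crossing is UTC+10:30, so local arrival = 21:24 + 10:30 = 07:54 on Oct 18.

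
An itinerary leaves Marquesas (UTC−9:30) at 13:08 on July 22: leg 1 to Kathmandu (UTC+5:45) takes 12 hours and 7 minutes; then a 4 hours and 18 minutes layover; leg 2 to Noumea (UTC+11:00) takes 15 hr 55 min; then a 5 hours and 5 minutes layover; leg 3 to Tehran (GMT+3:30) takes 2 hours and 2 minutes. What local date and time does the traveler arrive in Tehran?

Convert departure to UTC: 13:08 + 9:30 = 22:38 UTC on Jul 22.
Add 12 hours 7 minutes leg 1 → 10:45 UTC (Jul 23).
Add 4 hours and 18 minutes layover in Kathmandu → 15:03 UTC.
Add 15 hours and 55 minutes leg 2 → 06:58 UTC (Jul 24).
Add 5 hours and 5 minutes layover in Noumea → 12:03 UTC.
Add 2 hours and 2 minutes leg 3 → 14:05 UTC.
Tehran is UTC+3:30, so local arrival = 14:05 + 3:30 = 17:35 on Jul 24.

17:35 on July 24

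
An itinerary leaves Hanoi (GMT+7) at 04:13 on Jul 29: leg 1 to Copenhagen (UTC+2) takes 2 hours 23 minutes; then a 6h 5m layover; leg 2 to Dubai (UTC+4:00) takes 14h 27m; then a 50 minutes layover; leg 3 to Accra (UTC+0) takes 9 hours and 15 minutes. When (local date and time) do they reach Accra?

06:13 on July 30

Convert departure to UTC: 04:13 − 7:00 = 21:13 UTC on Jul 28.
Add 2 hours and 23 minutes leg 1 → 23:36 UTC.
Add 6 hours and 5 minutes layover in Copenhagen → 05:41 UTC (Jul 29).
Add 14 hours and 27 minutes leg 2 → 20:08 UTC.
Add 50 minutes layover in Dubai → 20:58 UTC.
Add 9 hours 15 minutes leg 3 → 06:13 UTC (Jul 30).
Accra is UTC+0, so local arrival is the same: 06:13 on Jul 30.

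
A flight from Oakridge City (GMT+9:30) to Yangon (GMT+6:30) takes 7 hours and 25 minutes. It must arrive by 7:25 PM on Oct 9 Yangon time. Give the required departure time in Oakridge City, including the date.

3:00 PM on Oct 9

Target arrival in UTC: 7:25 PM − 6:30 = 12:55 PM on Oct 9.
Subtract 7 hours 25 minutes → departure 5:30 AM UTC on Oct 9.
Oakridge City is UTC+9:30: 5:30 AM + 9:30 = 3:00 PM on Oct 9.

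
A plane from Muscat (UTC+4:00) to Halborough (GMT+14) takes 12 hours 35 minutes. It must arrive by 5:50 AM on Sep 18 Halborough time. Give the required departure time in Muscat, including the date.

7:15 AM on September 17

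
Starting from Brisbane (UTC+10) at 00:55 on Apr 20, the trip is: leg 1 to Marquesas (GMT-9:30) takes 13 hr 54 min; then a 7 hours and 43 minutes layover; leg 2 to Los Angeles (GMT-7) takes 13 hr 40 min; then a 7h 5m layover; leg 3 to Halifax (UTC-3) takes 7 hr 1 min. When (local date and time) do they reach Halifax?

Convert departure to UTC: 00:55 − 10:00 = 14:55 UTC on Apr 19.
Add 13 hours 54 minutes leg 1 → 04:49 UTC (Apr 20).
Add 7 hours 43 minutes layover in Marquesas → 12:32 UTC.
Add 13 hours 40 minutes leg 2 → 02:12 UTC (Apr 21).
Add 7 hours and 5 minutes layover in Los Angeles → 09:17 UTC.
Add 7 hours 1 minute leg 3 → 16:18 UTC.
Halifax is UTC−3:00, so local arrival = 16:18 − 3:00 = 13:18 on Apr 21.

13:18 on Apr 21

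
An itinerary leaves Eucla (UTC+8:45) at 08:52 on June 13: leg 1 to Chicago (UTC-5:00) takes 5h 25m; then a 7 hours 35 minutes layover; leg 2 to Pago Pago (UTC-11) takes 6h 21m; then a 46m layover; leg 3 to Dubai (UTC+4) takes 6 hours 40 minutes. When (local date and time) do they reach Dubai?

06:54 on June 14

Convert departure to UTC: 08:52 − 8:45 = 00:07 UTC on Jun 13.
Add 5 hours 25 minutes leg 1 → 05:32 UTC.
Add 7 hours 35 minutes layover in Chicago → 13:07 UTC.
Add 6 hours and 21 minutes leg 2 → 19:28 UTC.
Add 46 minutes layover in Pago Pago → 20:14 UTC.
Add 6 hours 40 minutes leg 3 → 02:54 UTC (Jun 14).
Dubai is UTC+4:00, so local arrival = 02:54 + 4:00 = 06:54 on Jun 14.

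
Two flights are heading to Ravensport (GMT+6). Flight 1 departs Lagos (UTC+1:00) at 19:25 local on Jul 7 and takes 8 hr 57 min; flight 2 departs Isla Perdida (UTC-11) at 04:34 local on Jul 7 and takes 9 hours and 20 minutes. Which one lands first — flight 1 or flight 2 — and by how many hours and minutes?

the second, by 2 hours 28 minutes

Flight 1 in UTC: 19:25 − 1:00 = 18:25 on Jul 7.
+8 hours and 57 minutes → arrive 03:22 UTC on Jul 8.
Flight 2 in UTC: 04:34 + 11:00 = 15:34 on Jul 7.
+9 hours and 20 minutes → arrive 00:54 UTC on Jul 8.
Flight 2 lands earlier by 2 hours 28 minutes.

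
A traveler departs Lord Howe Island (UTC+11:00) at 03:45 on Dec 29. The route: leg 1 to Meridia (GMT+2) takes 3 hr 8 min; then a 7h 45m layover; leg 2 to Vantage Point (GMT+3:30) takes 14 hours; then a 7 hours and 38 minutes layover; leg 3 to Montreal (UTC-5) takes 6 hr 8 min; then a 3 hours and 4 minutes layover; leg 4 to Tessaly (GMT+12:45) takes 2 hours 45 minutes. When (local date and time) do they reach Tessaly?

Convert departure to UTC: 03:45 − 11:00 = 16:45 UTC on Dec 28.
Add 3 hours and 8 minutes leg 1 → 19:53 UTC.
Add 7 hours 45 minutes layover in Meridia → 03:38 UTC (Dec 29).
Add 14 hours leg 2 → 17:38 UTC.
Add 7 hours 38 minutes layover in Vantage Point → 01:16 UTC (Dec 30).
Add 6 hours 8 minutes leg 3 → 07:24 UTC.
Add 3 hours 4 minutes layover in Montreal → 10:28 UTC.
Add 2 hours 45 minutes leg 4 → 13:13 UTC.
Tessaly is UTC+12:45, so local arrival = 13:13 + 12:45 = 01:58 on Dec 31.

01:58 on December 31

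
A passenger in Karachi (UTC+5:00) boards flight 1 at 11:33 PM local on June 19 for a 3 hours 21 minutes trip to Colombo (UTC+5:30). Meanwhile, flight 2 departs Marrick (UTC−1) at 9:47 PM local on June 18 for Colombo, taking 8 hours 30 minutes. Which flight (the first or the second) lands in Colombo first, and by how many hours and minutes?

Flight 1 in UTC: 11:33 PM − 5:00 = 6:33 PM on Jun 19.
+3 hours 21 minutes → arrive 9:54 PM UTC on Jun 19.
Flight 2 in UTC: 9:47 PM + 1:00 = 10:47 PM on Jun 18.
+8 hours and 30 minutes → arrive 7:17 AM UTC on Jun 19.
Flight 2 lands earlier by 14 hours 37 minutes.

the second, by 14 hours 37 minutes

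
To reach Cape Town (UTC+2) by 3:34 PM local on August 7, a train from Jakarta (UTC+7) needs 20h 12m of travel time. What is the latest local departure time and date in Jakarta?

12:22 AM on Aug 7

Target arrival in UTC: 3:34 PM − 2:00 = 1:34 PM on Aug 7.
Subtract 20 hours and 12 minutes → departure 5:22 PM UTC on Aug 6.
Jakarta is UTC+7:00: 5:22 PM + 7:00 = 12:22 AM on Aug 7.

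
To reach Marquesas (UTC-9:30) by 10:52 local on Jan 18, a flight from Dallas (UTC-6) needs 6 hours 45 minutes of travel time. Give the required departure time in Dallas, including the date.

Target arrival in UTC: 10:52 + 9:30 = 20:22 on Jan 18.
Subtract 6 hours and 45 minutes → departure 13:37 UTC on Jan 18.
Dallas is UTC−6:00: 13:37 − 6:00 = 07:37 on Jan 18.

07:37 on Jan 18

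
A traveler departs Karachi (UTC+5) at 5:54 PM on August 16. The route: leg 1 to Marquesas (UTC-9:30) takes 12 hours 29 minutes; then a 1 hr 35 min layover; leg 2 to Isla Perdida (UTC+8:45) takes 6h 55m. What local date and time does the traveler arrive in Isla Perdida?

Convert departure to UTC: 5:54 PM − 5:00 = 12:54 PM UTC on Aug 16.
Add 12 hours and 29 minutes leg 1 → 1:23 AM UTC (Aug 17).
Add 1 hour and 35 minutes layover in Marquesas → 2:58 AM UTC.
Add 6 hours and 55 minutes leg 2 → 9:53 AM UTC.
Isla Perdida is UTC+8:45, so local arrival = 9:53 AM + 8:45 = 6:38 PM on Aug 17.

6:38 PM on Aug 17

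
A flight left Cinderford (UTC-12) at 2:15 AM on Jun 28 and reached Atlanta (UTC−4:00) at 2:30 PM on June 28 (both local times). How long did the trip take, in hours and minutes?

4 hours 15 minutes

Atlanta is 8:00 ahead of Cinderford.
Clock-face elapsed time (ignoring zones) is 12 hours 15 minutes.
Actual elapsed = 12 hours 15 minutes − 8:00 = 4 hours 15 minutes.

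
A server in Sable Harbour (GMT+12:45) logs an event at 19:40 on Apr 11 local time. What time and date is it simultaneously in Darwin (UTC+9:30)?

In UTC: 19:40 − 12:45 = 06:55 on Apr 11.
Darwin is UTC+9:30: 06:55 + 9:30 = 16:25 on Apr 11.

16:25 on April 11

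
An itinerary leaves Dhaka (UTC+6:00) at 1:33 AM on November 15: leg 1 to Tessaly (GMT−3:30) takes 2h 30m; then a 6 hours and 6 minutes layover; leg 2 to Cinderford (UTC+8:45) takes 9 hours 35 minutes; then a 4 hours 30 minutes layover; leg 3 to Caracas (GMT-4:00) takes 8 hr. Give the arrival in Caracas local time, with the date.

Convert departure to UTC: 1:33 AM − 6:00 = 7:33 PM UTC on Nov 14.
Add 2 hours and 30 minutes leg 1 → 10:03 PM UTC.
Add 6 hours and 6 minutes layover in Tessaly → 4:09 AM UTC (Nov 15).
Add 9 hours and 35 minutes leg 2 → 1:44 PM UTC.
Add 4 hours and 30 minutes layover in Cinderford → 6:14 PM UTC.
Add 8 hours leg 3 → 2:14 AM UTC (Nov 16).
Caracas is UTC−4:00, so local arrival = 2:14 AM − 4:00 = 10:14 PM on Nov 15.

10:14 PM on Nov 15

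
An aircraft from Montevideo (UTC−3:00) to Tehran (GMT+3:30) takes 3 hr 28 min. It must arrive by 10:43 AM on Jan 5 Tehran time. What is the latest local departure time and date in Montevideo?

Target arrival in UTC: 10:43 AM − 3:30 = 7:13 AM on Jan 5.
Subtract 3 hours and 28 minutes → departure 3:45 AM UTC on Jan 5.
Montevideo is UTC−3:00: 3:45 AM − 3:00 = 12:45 AM on Jan 5.

12:45 AM on January 5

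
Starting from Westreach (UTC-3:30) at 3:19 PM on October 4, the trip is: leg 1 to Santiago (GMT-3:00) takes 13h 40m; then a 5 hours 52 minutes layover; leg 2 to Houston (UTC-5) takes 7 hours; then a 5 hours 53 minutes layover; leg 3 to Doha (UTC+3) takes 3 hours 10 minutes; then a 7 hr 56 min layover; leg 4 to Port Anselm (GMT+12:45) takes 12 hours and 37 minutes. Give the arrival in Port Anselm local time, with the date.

3:42 PM on October 7

Convert departure to UTC: 3:19 PM + 3:30 = 6:49 PM UTC on Oct 4.
Add 13 hours 40 minutes leg 1 → 8:29 AM UTC (Oct 5).
Add 5 hours and 52 minutes layover in Santiago → 2:21 PM UTC.
Add 7 hours leg 2 → 9:21 PM UTC.
Add 5 hours 53 minutes layover in Houston → 3:14 AM UTC (Oct 6).
Add 3 hours 10 minutes leg 3 → 6:24 AM UTC.
Add 7 hours and 56 minutes layover in Doha → 2:20 PM UTC.
Add 12 hours and 37 minutes leg 4 → 2:57 AM UTC (Oct 7).
Port Anselm is UTC+12:45, so local arrival = 2:57 AM + 12:45 = 3:42 PM on Oct 7.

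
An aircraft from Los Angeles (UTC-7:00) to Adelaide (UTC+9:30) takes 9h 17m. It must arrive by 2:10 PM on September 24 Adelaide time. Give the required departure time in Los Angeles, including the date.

12:23 PM on September 23

Target arrival in UTC: 2:10 PM − 9:30 = 4:40 AM on Sep 24.
Subtract 9 hours and 17 minutes → departure 7:23 PM UTC on Sep 23.
Los Angeles is UTC−7:00: 7:23 PM − 7:00 = 12:23 PM on Sep 23.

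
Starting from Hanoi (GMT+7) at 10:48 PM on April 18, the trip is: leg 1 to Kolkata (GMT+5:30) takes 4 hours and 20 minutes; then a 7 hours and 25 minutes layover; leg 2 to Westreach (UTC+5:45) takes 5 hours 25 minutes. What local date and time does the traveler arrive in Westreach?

2:43 PM on April 19

Convert departure to UTC: 10:48 PM − 7:00 = 3:48 PM UTC on Apr 18.
Add 4 hours and 20 minutes leg 1 → 8:08 PM UTC.
Add 7 hours and 25 minutes layover in Kolkata → 3:33 AM UTC (Apr 19).
Add 5 hours and 25 minutes leg 2 → 8:58 AM UTC.
Westreach is UTC+5:45, so local arrival = 8:58 AM + 5:45 = 2:43 PM on Apr 19.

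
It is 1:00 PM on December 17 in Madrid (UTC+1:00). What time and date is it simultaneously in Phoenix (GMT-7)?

In UTC: 1:00 PM − 1:00 = 12:00 PM on Dec 17.
Phoenix is UTC−7:00: 12:00 PM − 7:00 = 5:00 AM on Dec 17.

5:00 AM on Dec 17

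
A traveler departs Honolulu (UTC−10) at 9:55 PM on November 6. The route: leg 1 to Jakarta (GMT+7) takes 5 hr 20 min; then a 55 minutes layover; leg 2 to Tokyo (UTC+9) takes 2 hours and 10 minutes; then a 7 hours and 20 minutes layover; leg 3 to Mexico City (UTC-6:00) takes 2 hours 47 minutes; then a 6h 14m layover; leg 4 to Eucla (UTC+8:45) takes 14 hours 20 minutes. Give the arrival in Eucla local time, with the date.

Convert departure to UTC: 9:55 PM + 10:00 = 7:55 AM UTC on Nov 7.
Add 5 hours and 20 minutes leg 1 → 1:15 PM UTC.
Add 55 minutes layover in Jakarta → 2:10 PM UTC.
Add 2 hours 10 minutes leg 2 → 4:20 PM UTC.
Add 7 hours and 20 minutes layover in Tokyo → 11:40 PM UTC.
Add 2 hours and 47 minutes leg 3 → 2:27 AM UTC (Nov 8).
Add 6 hours and 14 minutes layover in Mexico City → 8:41 AM UTC.
Add 14 hours and 20 minutes leg 4 → 11:01 PM UTC.
Eucla is UTC+8:45, so local arrival = 11:01 PM + 8:45 = 7:46 AM on Nov 9.

7:46 AM on November 9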